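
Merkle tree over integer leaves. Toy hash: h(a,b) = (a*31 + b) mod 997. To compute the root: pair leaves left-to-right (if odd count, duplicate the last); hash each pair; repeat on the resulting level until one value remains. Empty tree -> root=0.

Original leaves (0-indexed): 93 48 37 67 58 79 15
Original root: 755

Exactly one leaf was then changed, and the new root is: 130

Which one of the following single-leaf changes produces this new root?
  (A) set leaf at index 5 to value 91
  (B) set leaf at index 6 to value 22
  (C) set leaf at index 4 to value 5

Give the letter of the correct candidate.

Answer: A

Derivation:
Original leaves: [93, 48, 37, 67, 58, 79, 15]
Target new root: 130
Try each candidate change and compute the resulting root:
Candidate A: set leaf[5] = 91 -> leaves = [93, 48, 37, 67, 58, 91, 15]
  L0: [93, 48, 37, 67, 58, 91, 15]
  L1: h(93,48)=(93*31+48)%997=937 h(37,67)=(37*31+67)%997=217 h(58,91)=(58*31+91)%997=892 h(15,15)=(15*31+15)%997=480 -> [937, 217, 892, 480]
  L2: h(937,217)=(937*31+217)%997=351 h(892,480)=(892*31+480)%997=216 -> [351, 216]
  L3: h(351,216)=(351*31+216)%997=130 -> [130]
  root = 130 == target 130  ** MATCH **
Candidate B: set leaf[6] = 22 -> leaves = [93, 48, 37, 67, 58, 79, 22]
  L0: [93, 48, 37, 67, 58, 79, 22]
  L1: h(93,48)=(93*31+48)%997=937 h(37,67)=(37*31+67)%997=217 h(58,79)=(58*31+79)%997=880 h(22,22)=(22*31+22)%997=704 -> [937, 217, 880, 704]
  L2: h(937,217)=(937*31+217)%997=351 h(880,704)=(880*31+704)%997=68 -> [351, 68]
  L3: h(351,68)=(351*31+68)%997=979 -> [979]
  root = 979 != target 130
Candidate C: set leaf[4] = 5 -> leaves = [93, 48, 37, 67, 5, 79, 15]
  L0: [93, 48, 37, 67, 5, 79, 15]
  L1: h(93,48)=(93*31+48)%997=937 h(37,67)=(37*31+67)%997=217 h(5,79)=(5*31+79)%997=234 h(15,15)=(15*31+15)%997=480 -> [937, 217, 234, 480]
  L2: h(937,217)=(937*31+217)%997=351 h(234,480)=(234*31+480)%997=755 -> [351, 755]
  L3: h(351,755)=(351*31+755)%997=669 -> [669]
  root = 669 != target 130
Candidate A produces the target root.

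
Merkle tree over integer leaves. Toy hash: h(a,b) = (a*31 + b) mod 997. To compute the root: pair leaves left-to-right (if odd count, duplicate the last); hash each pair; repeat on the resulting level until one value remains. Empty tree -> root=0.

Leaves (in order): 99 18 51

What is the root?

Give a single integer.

Answer: 620

Derivation:
L0: [99, 18, 51]
L1: h(99,18)=(99*31+18)%997=96 h(51,51)=(51*31+51)%997=635 -> [96, 635]
L2: h(96,635)=(96*31+635)%997=620 -> [620]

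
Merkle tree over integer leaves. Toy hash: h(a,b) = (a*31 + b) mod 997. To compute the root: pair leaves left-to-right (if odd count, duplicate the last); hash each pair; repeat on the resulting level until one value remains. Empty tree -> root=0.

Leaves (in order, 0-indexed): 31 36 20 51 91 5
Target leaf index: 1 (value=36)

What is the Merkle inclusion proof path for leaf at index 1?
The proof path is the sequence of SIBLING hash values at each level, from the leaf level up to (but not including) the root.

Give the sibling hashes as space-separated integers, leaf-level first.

L0 (leaves): [31, 36, 20, 51, 91, 5], target index=1
L1: h(31,36)=(31*31+36)%997=0 [pair 0] h(20,51)=(20*31+51)%997=671 [pair 1] h(91,5)=(91*31+5)%997=832 [pair 2] -> [0, 671, 832]
  Sibling for proof at L0: 31
L2: h(0,671)=(0*31+671)%997=671 [pair 0] h(832,832)=(832*31+832)%997=702 [pair 1] -> [671, 702]
  Sibling for proof at L1: 671
L3: h(671,702)=(671*31+702)%997=566 [pair 0] -> [566]
  Sibling for proof at L2: 702
Root: 566
Proof path (sibling hashes from leaf to root): [31, 671, 702]

Answer: 31 671 702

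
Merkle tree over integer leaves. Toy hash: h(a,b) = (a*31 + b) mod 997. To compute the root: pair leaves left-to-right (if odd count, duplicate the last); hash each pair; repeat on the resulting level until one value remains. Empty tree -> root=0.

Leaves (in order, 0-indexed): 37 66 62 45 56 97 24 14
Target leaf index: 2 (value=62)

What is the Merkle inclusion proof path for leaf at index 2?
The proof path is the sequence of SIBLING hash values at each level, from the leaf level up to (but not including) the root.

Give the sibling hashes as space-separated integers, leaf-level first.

L0 (leaves): [37, 66, 62, 45, 56, 97, 24, 14], target index=2
L1: h(37,66)=(37*31+66)%997=216 [pair 0] h(62,45)=(62*31+45)%997=970 [pair 1] h(56,97)=(56*31+97)%997=836 [pair 2] h(24,14)=(24*31+14)%997=758 [pair 3] -> [216, 970, 836, 758]
  Sibling for proof at L0: 45
L2: h(216,970)=(216*31+970)%997=687 [pair 0] h(836,758)=(836*31+758)%997=752 [pair 1] -> [687, 752]
  Sibling for proof at L1: 216
L3: h(687,752)=(687*31+752)%997=115 [pair 0] -> [115]
  Sibling for proof at L2: 752
Root: 115
Proof path (sibling hashes from leaf to root): [45, 216, 752]

Answer: 45 216 752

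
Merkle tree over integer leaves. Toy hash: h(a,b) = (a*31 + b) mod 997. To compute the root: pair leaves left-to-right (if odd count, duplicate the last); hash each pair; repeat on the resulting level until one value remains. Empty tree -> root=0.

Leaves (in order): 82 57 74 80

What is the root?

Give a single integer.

Answer: 192

Derivation:
L0: [82, 57, 74, 80]
L1: h(82,57)=(82*31+57)%997=605 h(74,80)=(74*31+80)%997=380 -> [605, 380]
L2: h(605,380)=(605*31+380)%997=192 -> [192]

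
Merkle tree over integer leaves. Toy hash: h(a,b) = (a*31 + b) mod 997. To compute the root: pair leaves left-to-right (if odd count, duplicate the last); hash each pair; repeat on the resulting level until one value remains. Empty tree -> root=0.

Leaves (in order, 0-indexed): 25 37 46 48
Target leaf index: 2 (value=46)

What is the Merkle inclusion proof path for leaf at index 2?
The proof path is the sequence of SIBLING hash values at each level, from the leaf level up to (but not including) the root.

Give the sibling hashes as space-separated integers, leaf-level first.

Answer: 48 812

Derivation:
L0 (leaves): [25, 37, 46, 48], target index=2
L1: h(25,37)=(25*31+37)%997=812 [pair 0] h(46,48)=(46*31+48)%997=477 [pair 1] -> [812, 477]
  Sibling for proof at L0: 48
L2: h(812,477)=(812*31+477)%997=724 [pair 0] -> [724]
  Sibling for proof at L1: 812
Root: 724
Proof path (sibling hashes from leaf to root): [48, 812]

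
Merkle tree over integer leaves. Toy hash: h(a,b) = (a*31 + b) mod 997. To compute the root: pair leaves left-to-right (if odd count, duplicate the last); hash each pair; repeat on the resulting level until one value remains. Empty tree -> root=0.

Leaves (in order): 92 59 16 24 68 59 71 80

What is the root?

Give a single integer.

L0: [92, 59, 16, 24, 68, 59, 71, 80]
L1: h(92,59)=(92*31+59)%997=917 h(16,24)=(16*31+24)%997=520 h(68,59)=(68*31+59)%997=173 h(71,80)=(71*31+80)%997=287 -> [917, 520, 173, 287]
L2: h(917,520)=(917*31+520)%997=34 h(173,287)=(173*31+287)%997=665 -> [34, 665]
L3: h(34,665)=(34*31+665)%997=722 -> [722]

Answer: 722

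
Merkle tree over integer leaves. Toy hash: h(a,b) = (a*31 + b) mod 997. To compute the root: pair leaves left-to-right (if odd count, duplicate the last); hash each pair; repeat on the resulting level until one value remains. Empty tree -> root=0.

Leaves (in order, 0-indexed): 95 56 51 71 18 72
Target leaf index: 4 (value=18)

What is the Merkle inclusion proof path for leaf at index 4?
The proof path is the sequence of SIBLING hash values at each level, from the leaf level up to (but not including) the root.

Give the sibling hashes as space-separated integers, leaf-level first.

L0 (leaves): [95, 56, 51, 71, 18, 72], target index=4
L1: h(95,56)=(95*31+56)%997=10 [pair 0] h(51,71)=(51*31+71)%997=655 [pair 1] h(18,72)=(18*31+72)%997=630 [pair 2] -> [10, 655, 630]
  Sibling for proof at L0: 72
L2: h(10,655)=(10*31+655)%997=965 [pair 0] h(630,630)=(630*31+630)%997=220 [pair 1] -> [965, 220]
  Sibling for proof at L1: 630
L3: h(965,220)=(965*31+220)%997=225 [pair 0] -> [225]
  Sibling for proof at L2: 965
Root: 225
Proof path (sibling hashes from leaf to root): [72, 630, 965]

Answer: 72 630 965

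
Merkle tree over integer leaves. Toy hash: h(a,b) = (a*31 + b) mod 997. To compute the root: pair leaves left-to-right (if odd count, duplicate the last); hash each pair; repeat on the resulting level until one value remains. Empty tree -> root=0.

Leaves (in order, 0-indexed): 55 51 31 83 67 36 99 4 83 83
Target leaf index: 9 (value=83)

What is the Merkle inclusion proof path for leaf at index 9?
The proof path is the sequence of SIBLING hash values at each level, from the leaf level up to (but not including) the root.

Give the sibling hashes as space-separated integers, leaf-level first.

L0 (leaves): [55, 51, 31, 83, 67, 36, 99, 4, 83, 83], target index=9
L1: h(55,51)=(55*31+51)%997=759 [pair 0] h(31,83)=(31*31+83)%997=47 [pair 1] h(67,36)=(67*31+36)%997=119 [pair 2] h(99,4)=(99*31+4)%997=82 [pair 3] h(83,83)=(83*31+83)%997=662 [pair 4] -> [759, 47, 119, 82, 662]
  Sibling for proof at L0: 83
L2: h(759,47)=(759*31+47)%997=645 [pair 0] h(119,82)=(119*31+82)%997=780 [pair 1] h(662,662)=(662*31+662)%997=247 [pair 2] -> [645, 780, 247]
  Sibling for proof at L1: 662
L3: h(645,780)=(645*31+780)%997=835 [pair 0] h(247,247)=(247*31+247)%997=925 [pair 1] -> [835, 925]
  Sibling for proof at L2: 247
L4: h(835,925)=(835*31+925)%997=888 [pair 0] -> [888]
  Sibling for proof at L3: 835
Root: 888
Proof path (sibling hashes from leaf to root): [83, 662, 247, 835]

Answer: 83 662 247 835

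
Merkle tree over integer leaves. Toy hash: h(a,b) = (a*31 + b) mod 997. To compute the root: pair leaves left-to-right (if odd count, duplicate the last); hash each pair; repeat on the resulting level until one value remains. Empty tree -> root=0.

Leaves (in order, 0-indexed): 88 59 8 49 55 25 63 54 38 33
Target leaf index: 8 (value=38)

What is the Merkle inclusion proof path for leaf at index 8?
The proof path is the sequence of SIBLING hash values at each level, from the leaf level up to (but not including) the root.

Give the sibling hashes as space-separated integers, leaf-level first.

L0 (leaves): [88, 59, 8, 49, 55, 25, 63, 54, 38, 33], target index=8
L1: h(88,59)=(88*31+59)%997=793 [pair 0] h(8,49)=(8*31+49)%997=297 [pair 1] h(55,25)=(55*31+25)%997=733 [pair 2] h(63,54)=(63*31+54)%997=13 [pair 3] h(38,33)=(38*31+33)%997=214 [pair 4] -> [793, 297, 733, 13, 214]
  Sibling for proof at L0: 33
L2: h(793,297)=(793*31+297)%997=952 [pair 0] h(733,13)=(733*31+13)%997=802 [pair 1] h(214,214)=(214*31+214)%997=866 [pair 2] -> [952, 802, 866]
  Sibling for proof at L1: 214
L3: h(952,802)=(952*31+802)%997=404 [pair 0] h(866,866)=(866*31+866)%997=793 [pair 1] -> [404, 793]
  Sibling for proof at L2: 866
L4: h(404,793)=(404*31+793)%997=356 [pair 0] -> [356]
  Sibling for proof at L3: 404
Root: 356
Proof path (sibling hashes from leaf to root): [33, 214, 866, 404]

Answer: 33 214 866 404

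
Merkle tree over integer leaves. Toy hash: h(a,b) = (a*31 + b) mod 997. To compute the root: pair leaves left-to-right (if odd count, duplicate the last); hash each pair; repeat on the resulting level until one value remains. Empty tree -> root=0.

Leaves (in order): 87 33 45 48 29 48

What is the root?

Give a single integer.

Answer: 685

Derivation:
L0: [87, 33, 45, 48, 29, 48]
L1: h(87,33)=(87*31+33)%997=736 h(45,48)=(45*31+48)%997=446 h(29,48)=(29*31+48)%997=947 -> [736, 446, 947]
L2: h(736,446)=(736*31+446)%997=331 h(947,947)=(947*31+947)%997=394 -> [331, 394]
L3: h(331,394)=(331*31+394)%997=685 -> [685]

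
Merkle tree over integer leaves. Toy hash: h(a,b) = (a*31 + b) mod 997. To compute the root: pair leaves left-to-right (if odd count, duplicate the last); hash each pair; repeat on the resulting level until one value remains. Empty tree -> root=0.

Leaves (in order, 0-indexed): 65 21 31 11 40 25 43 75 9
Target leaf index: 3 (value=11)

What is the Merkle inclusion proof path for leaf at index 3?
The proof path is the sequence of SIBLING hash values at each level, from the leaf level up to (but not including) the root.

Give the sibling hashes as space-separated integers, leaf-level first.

L0 (leaves): [65, 21, 31, 11, 40, 25, 43, 75, 9], target index=3
L1: h(65,21)=(65*31+21)%997=42 [pair 0] h(31,11)=(31*31+11)%997=972 [pair 1] h(40,25)=(40*31+25)%997=268 [pair 2] h(43,75)=(43*31+75)%997=411 [pair 3] h(9,9)=(9*31+9)%997=288 [pair 4] -> [42, 972, 268, 411, 288]
  Sibling for proof at L0: 31
L2: h(42,972)=(42*31+972)%997=280 [pair 0] h(268,411)=(268*31+411)%997=743 [pair 1] h(288,288)=(288*31+288)%997=243 [pair 2] -> [280, 743, 243]
  Sibling for proof at L1: 42
L3: h(280,743)=(280*31+743)%997=450 [pair 0] h(243,243)=(243*31+243)%997=797 [pair 1] -> [450, 797]
  Sibling for proof at L2: 743
L4: h(450,797)=(450*31+797)%997=789 [pair 0] -> [789]
  Sibling for proof at L3: 797
Root: 789
Proof path (sibling hashes from leaf to root): [31, 42, 743, 797]

Answer: 31 42 743 797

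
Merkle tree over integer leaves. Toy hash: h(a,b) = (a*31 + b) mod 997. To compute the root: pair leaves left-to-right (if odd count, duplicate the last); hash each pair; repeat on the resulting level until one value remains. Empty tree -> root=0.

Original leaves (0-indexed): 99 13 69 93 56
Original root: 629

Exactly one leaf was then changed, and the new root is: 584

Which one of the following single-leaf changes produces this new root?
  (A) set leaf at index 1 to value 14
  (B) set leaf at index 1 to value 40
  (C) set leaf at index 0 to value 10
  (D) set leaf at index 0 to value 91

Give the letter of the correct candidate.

Original leaves: [99, 13, 69, 93, 56]
Target new root: 584
Try each candidate change and compute the resulting root:
Candidate A: set leaf[1] = 14 -> leaves = [99, 14, 69, 93, 56]
  L0: [99, 14, 69, 93, 56]
  L1: h(99,14)=(99*31+14)%997=92 h(69,93)=(69*31+93)%997=238 h(56,56)=(56*31+56)%997=795 -> [92, 238, 795]
  L2: h(92,238)=(92*31+238)%997=99 h(795,795)=(795*31+795)%997=515 -> [99, 515]
  L3: h(99,515)=(99*31+515)%997=593 -> [593]
  root = 593 != target 584
Candidate B: set leaf[1] = 40 -> leaves = [99, 40, 69, 93, 56]
  L0: [99, 40, 69, 93, 56]
  L1: h(99,40)=(99*31+40)%997=118 h(69,93)=(69*31+93)%997=238 h(56,56)=(56*31+56)%997=795 -> [118, 238, 795]
  L2: h(118,238)=(118*31+238)%997=905 h(795,795)=(795*31+795)%997=515 -> [905, 515]
  L3: h(905,515)=(905*31+515)%997=654 -> [654]
  root = 654 != target 584
Candidate C: set leaf[0] = 10 -> leaves = [10, 13, 69, 93, 56]
  L0: [10, 13, 69, 93, 56]
  L1: h(10,13)=(10*31+13)%997=323 h(69,93)=(69*31+93)%997=238 h(56,56)=(56*31+56)%997=795 -> [323, 238, 795]
  L2: h(323,238)=(323*31+238)%997=281 h(795,795)=(795*31+795)%997=515 -> [281, 515]
  L3: h(281,515)=(281*31+515)%997=253 -> [253]
  root = 253 != target 584
Candidate D: set leaf[0] = 91 -> leaves = [91, 13, 69, 93, 56]
  L0: [91, 13, 69, 93, 56]
  L1: h(91,13)=(91*31+13)%997=840 h(69,93)=(69*31+93)%997=238 h(56,56)=(56*31+56)%997=795 -> [840, 238, 795]
  L2: h(840,238)=(840*31+238)%997=356 h(795,795)=(795*31+795)%997=515 -> [356, 515]
  L3: h(356,515)=(356*31+515)%997=584 -> [584]
  root = 584 == target 584  ** MATCH **
Candidate D produces the target root.

Answer: D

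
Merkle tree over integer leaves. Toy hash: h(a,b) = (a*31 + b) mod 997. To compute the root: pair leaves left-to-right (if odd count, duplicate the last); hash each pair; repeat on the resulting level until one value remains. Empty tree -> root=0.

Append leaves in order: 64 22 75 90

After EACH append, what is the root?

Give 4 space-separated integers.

After append 64 (leaves=[64]):
  L0: [64]
  root=64
After append 22 (leaves=[64, 22]):
  L0: [64, 22]
  L1: h(64,22)=(64*31+22)%997=12 -> [12]
  root=12
After append 75 (leaves=[64, 22, 75]):
  L0: [64, 22, 75]
  L1: h(64,22)=(64*31+22)%997=12 h(75,75)=(75*31+75)%997=406 -> [12, 406]
  L2: h(12,406)=(12*31+406)%997=778 -> [778]
  root=778
After append 90 (leaves=[64, 22, 75, 90]):
  L0: [64, 22, 75, 90]
  L1: h(64,22)=(64*31+22)%997=12 h(75,90)=(75*31+90)%997=421 -> [12, 421]
  L2: h(12,421)=(12*31+421)%997=793 -> [793]
  root=793

Answer: 64 12 778 793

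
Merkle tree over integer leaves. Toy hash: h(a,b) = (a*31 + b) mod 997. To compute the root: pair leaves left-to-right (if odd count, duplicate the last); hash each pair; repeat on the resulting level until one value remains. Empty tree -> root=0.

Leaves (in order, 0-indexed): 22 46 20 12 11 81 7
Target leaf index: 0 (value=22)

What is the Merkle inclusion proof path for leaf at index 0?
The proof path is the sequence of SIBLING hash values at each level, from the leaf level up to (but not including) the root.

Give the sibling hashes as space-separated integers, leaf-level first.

L0 (leaves): [22, 46, 20, 12, 11, 81, 7], target index=0
L1: h(22,46)=(22*31+46)%997=728 [pair 0] h(20,12)=(20*31+12)%997=632 [pair 1] h(11,81)=(11*31+81)%997=422 [pair 2] h(7,7)=(7*31+7)%997=224 [pair 3] -> [728, 632, 422, 224]
  Sibling for proof at L0: 46
L2: h(728,632)=(728*31+632)%997=269 [pair 0] h(422,224)=(422*31+224)%997=345 [pair 1] -> [269, 345]
  Sibling for proof at L1: 632
L3: h(269,345)=(269*31+345)%997=708 [pair 0] -> [708]
  Sibling for proof at L2: 345
Root: 708
Proof path (sibling hashes from leaf to root): [46, 632, 345]

Answer: 46 632 345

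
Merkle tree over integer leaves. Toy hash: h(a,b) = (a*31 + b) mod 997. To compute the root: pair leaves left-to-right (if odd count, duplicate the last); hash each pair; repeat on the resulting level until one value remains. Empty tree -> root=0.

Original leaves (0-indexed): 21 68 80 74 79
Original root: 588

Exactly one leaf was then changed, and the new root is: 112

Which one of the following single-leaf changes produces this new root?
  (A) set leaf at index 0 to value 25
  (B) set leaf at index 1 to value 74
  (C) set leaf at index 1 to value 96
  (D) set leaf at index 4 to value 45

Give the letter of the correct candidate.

Answer: A

Derivation:
Original leaves: [21, 68, 80, 74, 79]
Target new root: 112
Try each candidate change and compute the resulting root:
Candidate A: set leaf[0] = 25 -> leaves = [25, 68, 80, 74, 79]
  L0: [25, 68, 80, 74, 79]
  L1: h(25,68)=(25*31+68)%997=843 h(80,74)=(80*31+74)%997=560 h(79,79)=(79*31+79)%997=534 -> [843, 560, 534]
  L2: h(843,560)=(843*31+560)%997=771 h(534,534)=(534*31+534)%997=139 -> [771, 139]
  L3: h(771,139)=(771*31+139)%997=112 -> [112]
  root = 112 == target 112  ** MATCH **
Candidate B: set leaf[1] = 74 -> leaves = [21, 74, 80, 74, 79]
  L0: [21, 74, 80, 74, 79]
  L1: h(21,74)=(21*31+74)%997=725 h(80,74)=(80*31+74)%997=560 h(79,79)=(79*31+79)%997=534 -> [725, 560, 534]
  L2: h(725,560)=(725*31+560)%997=104 h(534,534)=(534*31+534)%997=139 -> [104, 139]
  L3: h(104,139)=(104*31+139)%997=372 -> [372]
  root = 372 != target 112
Candidate C: set leaf[1] = 96 -> leaves = [21, 96, 80, 74, 79]
  L0: [21, 96, 80, 74, 79]
  L1: h(21,96)=(21*31+96)%997=747 h(80,74)=(80*31+74)%997=560 h(79,79)=(79*31+79)%997=534 -> [747, 560, 534]
  L2: h(747,560)=(747*31+560)%997=786 h(534,534)=(534*31+534)%997=139 -> [786, 139]
  L3: h(786,139)=(786*31+139)%997=577 -> [577]
  root = 577 != target 112
Candidate D: set leaf[4] = 45 -> leaves = [21, 68, 80, 74, 45]
  L0: [21, 68, 80, 74, 45]
  L1: h(21,68)=(21*31+68)%997=719 h(80,74)=(80*31+74)%997=560 h(45,45)=(45*31+45)%997=443 -> [719, 560, 443]
  L2: h(719,560)=(719*31+560)%997=915 h(443,443)=(443*31+443)%997=218 -> [915, 218]
  L3: h(915,218)=(915*31+218)%997=667 -> [667]
  root = 667 != target 112
Candidate A produces the target root.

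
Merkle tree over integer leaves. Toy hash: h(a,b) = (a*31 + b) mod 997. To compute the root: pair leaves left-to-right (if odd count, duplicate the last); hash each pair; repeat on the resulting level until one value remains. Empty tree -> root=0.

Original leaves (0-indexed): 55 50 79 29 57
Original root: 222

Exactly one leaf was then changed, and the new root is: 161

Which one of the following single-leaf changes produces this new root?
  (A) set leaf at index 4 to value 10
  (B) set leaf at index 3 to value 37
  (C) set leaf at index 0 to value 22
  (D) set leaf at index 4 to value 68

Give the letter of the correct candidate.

Original leaves: [55, 50, 79, 29, 57]
Target new root: 161
Try each candidate change and compute the resulting root:
Candidate A: set leaf[4] = 10 -> leaves = [55, 50, 79, 29, 10]
  L0: [55, 50, 79, 29, 10]
  L1: h(55,50)=(55*31+50)%997=758 h(79,29)=(79*31+29)%997=484 h(10,10)=(10*31+10)%997=320 -> [758, 484, 320]
  L2: h(758,484)=(758*31+484)%997=54 h(320,320)=(320*31+320)%997=270 -> [54, 270]
  L3: h(54,270)=(54*31+270)%997=947 -> [947]
  root = 947 != target 161
Candidate B: set leaf[3] = 37 -> leaves = [55, 50, 79, 37, 57]
  L0: [55, 50, 79, 37, 57]
  L1: h(55,50)=(55*31+50)%997=758 h(79,37)=(79*31+37)%997=492 h(57,57)=(57*31+57)%997=827 -> [758, 492, 827]
  L2: h(758,492)=(758*31+492)%997=62 h(827,827)=(827*31+827)%997=542 -> [62, 542]
  L3: h(62,542)=(62*31+542)%997=470 -> [470]
  root = 470 != target 161
Candidate C: set leaf[0] = 22 -> leaves = [22, 50, 79, 29, 57]
  L0: [22, 50, 79, 29, 57]
  L1: h(22,50)=(22*31+50)%997=732 h(79,29)=(79*31+29)%997=484 h(57,57)=(57*31+57)%997=827 -> [732, 484, 827]
  L2: h(732,484)=(732*31+484)%997=245 h(827,827)=(827*31+827)%997=542 -> [245, 542]
  L3: h(245,542)=(245*31+542)%997=161 -> [161]
  root = 161 == target 161  ** MATCH **
Candidate D: set leaf[4] = 68 -> leaves = [55, 50, 79, 29, 68]
  L0: [55, 50, 79, 29, 68]
  L1: h(55,50)=(55*31+50)%997=758 h(79,29)=(79*31+29)%997=484 h(68,68)=(68*31+68)%997=182 -> [758, 484, 182]
  L2: h(758,484)=(758*31+484)%997=54 h(182,182)=(182*31+182)%997=839 -> [54, 839]
  L3: h(54,839)=(54*31+839)%997=519 -> [519]
  root = 519 != target 161
Candidate C produces the target root.

Answer: C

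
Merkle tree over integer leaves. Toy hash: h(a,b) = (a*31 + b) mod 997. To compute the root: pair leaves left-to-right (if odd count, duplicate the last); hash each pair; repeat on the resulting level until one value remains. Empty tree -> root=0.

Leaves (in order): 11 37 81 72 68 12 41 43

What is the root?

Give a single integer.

L0: [11, 37, 81, 72, 68, 12, 41, 43]
L1: h(11,37)=(11*31+37)%997=378 h(81,72)=(81*31+72)%997=589 h(68,12)=(68*31+12)%997=126 h(41,43)=(41*31+43)%997=317 -> [378, 589, 126, 317]
L2: h(378,589)=(378*31+589)%997=343 h(126,317)=(126*31+317)%997=235 -> [343, 235]
L3: h(343,235)=(343*31+235)%997=898 -> [898]

Answer: 898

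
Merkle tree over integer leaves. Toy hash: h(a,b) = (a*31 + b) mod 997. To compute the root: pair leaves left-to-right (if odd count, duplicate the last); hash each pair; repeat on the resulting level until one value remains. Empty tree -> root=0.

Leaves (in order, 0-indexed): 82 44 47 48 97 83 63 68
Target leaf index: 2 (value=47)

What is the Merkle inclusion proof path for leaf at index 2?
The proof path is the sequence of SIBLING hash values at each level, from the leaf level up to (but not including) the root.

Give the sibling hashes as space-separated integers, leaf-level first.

Answer: 48 592 105

Derivation:
L0 (leaves): [82, 44, 47, 48, 97, 83, 63, 68], target index=2
L1: h(82,44)=(82*31+44)%997=592 [pair 0] h(47,48)=(47*31+48)%997=508 [pair 1] h(97,83)=(97*31+83)%997=99 [pair 2] h(63,68)=(63*31+68)%997=27 [pair 3] -> [592, 508, 99, 27]
  Sibling for proof at L0: 48
L2: h(592,508)=(592*31+508)%997=914 [pair 0] h(99,27)=(99*31+27)%997=105 [pair 1] -> [914, 105]
  Sibling for proof at L1: 592
L3: h(914,105)=(914*31+105)%997=523 [pair 0] -> [523]
  Sibling for proof at L2: 105
Root: 523
Proof path (sibling hashes from leaf to root): [48, 592, 105]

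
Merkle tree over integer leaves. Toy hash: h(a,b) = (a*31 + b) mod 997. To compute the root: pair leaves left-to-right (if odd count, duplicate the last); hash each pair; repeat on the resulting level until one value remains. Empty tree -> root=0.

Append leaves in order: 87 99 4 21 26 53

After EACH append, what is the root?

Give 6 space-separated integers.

Answer: 87 802 65 82 253 120

Derivation:
After append 87 (leaves=[87]):
  L0: [87]
  root=87
After append 99 (leaves=[87, 99]):
  L0: [87, 99]
  L1: h(87,99)=(87*31+99)%997=802 -> [802]
  root=802
After append 4 (leaves=[87, 99, 4]):
  L0: [87, 99, 4]
  L1: h(87,99)=(87*31+99)%997=802 h(4,4)=(4*31+4)%997=128 -> [802, 128]
  L2: h(802,128)=(802*31+128)%997=65 -> [65]
  root=65
After append 21 (leaves=[87, 99, 4, 21]):
  L0: [87, 99, 4, 21]
  L1: h(87,99)=(87*31+99)%997=802 h(4,21)=(4*31+21)%997=145 -> [802, 145]
  L2: h(802,145)=(802*31+145)%997=82 -> [82]
  root=82
After append 26 (leaves=[87, 99, 4, 21, 26]):
  L0: [87, 99, 4, 21, 26]
  L1: h(87,99)=(87*31+99)%997=802 h(4,21)=(4*31+21)%997=145 h(26,26)=(26*31+26)%997=832 -> [802, 145, 832]
  L2: h(802,145)=(802*31+145)%997=82 h(832,832)=(832*31+832)%997=702 -> [82, 702]
  L3: h(82,702)=(82*31+702)%997=253 -> [253]
  root=253
After append 53 (leaves=[87, 99, 4, 21, 26, 53]):
  L0: [87, 99, 4, 21, 26, 53]
  L1: h(87,99)=(87*31+99)%997=802 h(4,21)=(4*31+21)%997=145 h(26,53)=(26*31+53)%997=859 -> [802, 145, 859]
  L2: h(802,145)=(802*31+145)%997=82 h(859,859)=(859*31+859)%997=569 -> [82, 569]
  L3: h(82,569)=(82*31+569)%997=120 -> [120]
  root=120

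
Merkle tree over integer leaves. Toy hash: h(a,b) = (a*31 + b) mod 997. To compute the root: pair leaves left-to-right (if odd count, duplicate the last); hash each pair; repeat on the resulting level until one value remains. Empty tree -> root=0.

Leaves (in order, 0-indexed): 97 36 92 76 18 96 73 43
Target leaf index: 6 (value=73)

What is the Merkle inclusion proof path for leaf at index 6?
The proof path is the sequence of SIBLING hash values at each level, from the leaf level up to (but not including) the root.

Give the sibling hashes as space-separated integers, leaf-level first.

L0 (leaves): [97, 36, 92, 76, 18, 96, 73, 43], target index=6
L1: h(97,36)=(97*31+36)%997=52 [pair 0] h(92,76)=(92*31+76)%997=934 [pair 1] h(18,96)=(18*31+96)%997=654 [pair 2] h(73,43)=(73*31+43)%997=312 [pair 3] -> [52, 934, 654, 312]
  Sibling for proof at L0: 43
L2: h(52,934)=(52*31+934)%997=552 [pair 0] h(654,312)=(654*31+312)%997=646 [pair 1] -> [552, 646]
  Sibling for proof at L1: 654
L3: h(552,646)=(552*31+646)%997=809 [pair 0] -> [809]
  Sibling for proof at L2: 552
Root: 809
Proof path (sibling hashes from leaf to root): [43, 654, 552]

Answer: 43 654 552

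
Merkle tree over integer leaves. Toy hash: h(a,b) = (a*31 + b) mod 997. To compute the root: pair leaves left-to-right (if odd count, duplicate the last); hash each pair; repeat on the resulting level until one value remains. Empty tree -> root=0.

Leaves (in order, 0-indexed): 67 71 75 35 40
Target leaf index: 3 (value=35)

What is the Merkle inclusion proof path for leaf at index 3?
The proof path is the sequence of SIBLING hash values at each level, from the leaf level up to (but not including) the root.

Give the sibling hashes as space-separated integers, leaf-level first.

L0 (leaves): [67, 71, 75, 35, 40], target index=3
L1: h(67,71)=(67*31+71)%997=154 [pair 0] h(75,35)=(75*31+35)%997=366 [pair 1] h(40,40)=(40*31+40)%997=283 [pair 2] -> [154, 366, 283]
  Sibling for proof at L0: 75
L2: h(154,366)=(154*31+366)%997=155 [pair 0] h(283,283)=(283*31+283)%997=83 [pair 1] -> [155, 83]
  Sibling for proof at L1: 154
L3: h(155,83)=(155*31+83)%997=900 [pair 0] -> [900]
  Sibling for proof at L2: 83
Root: 900
Proof path (sibling hashes from leaf to root): [75, 154, 83]

Answer: 75 154 83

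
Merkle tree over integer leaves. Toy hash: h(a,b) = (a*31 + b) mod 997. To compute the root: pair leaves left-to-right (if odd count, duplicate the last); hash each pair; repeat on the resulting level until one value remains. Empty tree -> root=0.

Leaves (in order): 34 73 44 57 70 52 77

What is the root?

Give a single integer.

L0: [34, 73, 44, 57, 70, 52, 77]
L1: h(34,73)=(34*31+73)%997=130 h(44,57)=(44*31+57)%997=424 h(70,52)=(70*31+52)%997=228 h(77,77)=(77*31+77)%997=470 -> [130, 424, 228, 470]
L2: h(130,424)=(130*31+424)%997=466 h(228,470)=(228*31+470)%997=559 -> [466, 559]
L3: h(466,559)=(466*31+559)%997=50 -> [50]

Answer: 50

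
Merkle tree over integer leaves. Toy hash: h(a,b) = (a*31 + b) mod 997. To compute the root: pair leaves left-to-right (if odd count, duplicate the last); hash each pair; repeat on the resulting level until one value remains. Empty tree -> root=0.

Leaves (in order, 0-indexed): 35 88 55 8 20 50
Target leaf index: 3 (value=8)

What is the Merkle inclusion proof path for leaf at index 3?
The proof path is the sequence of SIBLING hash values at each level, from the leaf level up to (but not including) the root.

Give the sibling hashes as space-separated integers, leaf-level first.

L0 (leaves): [35, 88, 55, 8, 20, 50], target index=3
L1: h(35,88)=(35*31+88)%997=176 [pair 0] h(55,8)=(55*31+8)%997=716 [pair 1] h(20,50)=(20*31+50)%997=670 [pair 2] -> [176, 716, 670]
  Sibling for proof at L0: 55
L2: h(176,716)=(176*31+716)%997=190 [pair 0] h(670,670)=(670*31+670)%997=503 [pair 1] -> [190, 503]
  Sibling for proof at L1: 176
L3: h(190,503)=(190*31+503)%997=411 [pair 0] -> [411]
  Sibling for proof at L2: 503
Root: 411
Proof path (sibling hashes from leaf to root): [55, 176, 503]

Answer: 55 176 503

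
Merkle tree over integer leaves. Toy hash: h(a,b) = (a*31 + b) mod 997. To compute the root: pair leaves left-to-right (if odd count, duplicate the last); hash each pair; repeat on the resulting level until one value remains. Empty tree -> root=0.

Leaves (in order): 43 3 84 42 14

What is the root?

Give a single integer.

Answer: 410

Derivation:
L0: [43, 3, 84, 42, 14]
L1: h(43,3)=(43*31+3)%997=339 h(84,42)=(84*31+42)%997=652 h(14,14)=(14*31+14)%997=448 -> [339, 652, 448]
L2: h(339,652)=(339*31+652)%997=194 h(448,448)=(448*31+448)%997=378 -> [194, 378]
L3: h(194,378)=(194*31+378)%997=410 -> [410]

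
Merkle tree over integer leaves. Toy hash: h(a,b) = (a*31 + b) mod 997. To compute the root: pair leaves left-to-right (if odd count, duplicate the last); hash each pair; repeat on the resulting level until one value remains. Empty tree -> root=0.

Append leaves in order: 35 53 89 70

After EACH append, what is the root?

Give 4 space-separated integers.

After append 35 (leaves=[35]):
  L0: [35]
  root=35
After append 53 (leaves=[35, 53]):
  L0: [35, 53]
  L1: h(35,53)=(35*31+53)%997=141 -> [141]
  root=141
After append 89 (leaves=[35, 53, 89]):
  L0: [35, 53, 89]
  L1: h(35,53)=(35*31+53)%997=141 h(89,89)=(89*31+89)%997=854 -> [141, 854]
  L2: h(141,854)=(141*31+854)%997=240 -> [240]
  root=240
After append 70 (leaves=[35, 53, 89, 70]):
  L0: [35, 53, 89, 70]
  L1: h(35,53)=(35*31+53)%997=141 h(89,70)=(89*31+70)%997=835 -> [141, 835]
  L2: h(141,835)=(141*31+835)%997=221 -> [221]
  root=221

Answer: 35 141 240 221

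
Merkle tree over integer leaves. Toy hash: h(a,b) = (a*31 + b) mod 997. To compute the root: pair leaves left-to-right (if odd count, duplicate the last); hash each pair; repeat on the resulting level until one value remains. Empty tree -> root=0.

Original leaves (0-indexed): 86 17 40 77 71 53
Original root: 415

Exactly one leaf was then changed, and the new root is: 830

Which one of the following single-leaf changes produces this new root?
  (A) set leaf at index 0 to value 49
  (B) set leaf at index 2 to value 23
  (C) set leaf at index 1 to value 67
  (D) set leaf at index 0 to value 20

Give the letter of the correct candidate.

Answer: A

Derivation:
Original leaves: [86, 17, 40, 77, 71, 53]
Target new root: 830
Try each candidate change and compute the resulting root:
Candidate A: set leaf[0] = 49 -> leaves = [49, 17, 40, 77, 71, 53]
  L0: [49, 17, 40, 77, 71, 53]
  L1: h(49,17)=(49*31+17)%997=539 h(40,77)=(40*31+77)%997=320 h(71,53)=(71*31+53)%997=260 -> [539, 320, 260]
  L2: h(539,320)=(539*31+320)%997=80 h(260,260)=(260*31+260)%997=344 -> [80, 344]
  L3: h(80,344)=(80*31+344)%997=830 -> [830]
  root = 830 == target 830  ** MATCH **
Candidate B: set leaf[2] = 23 -> leaves = [86, 17, 23, 77, 71, 53]
  L0: [86, 17, 23, 77, 71, 53]
  L1: h(86,17)=(86*31+17)%997=689 h(23,77)=(23*31+77)%997=790 h(71,53)=(71*31+53)%997=260 -> [689, 790, 260]
  L2: h(689,790)=(689*31+790)%997=215 h(260,260)=(260*31+260)%997=344 -> [215, 344]
  L3: h(215,344)=(215*31+344)%997=30 -> [30]
  root = 30 != target 830
Candidate C: set leaf[1] = 67 -> leaves = [86, 67, 40, 77, 71, 53]
  L0: [86, 67, 40, 77, 71, 53]
  L1: h(86,67)=(86*31+67)%997=739 h(40,77)=(40*31+77)%997=320 h(71,53)=(71*31+53)%997=260 -> [739, 320, 260]
  L2: h(739,320)=(739*31+320)%997=298 h(260,260)=(260*31+260)%997=344 -> [298, 344]
  L3: h(298,344)=(298*31+344)%997=609 -> [609]
  root = 609 != target 830
Candidate D: set leaf[0] = 20 -> leaves = [20, 17, 40, 77, 71, 53]
  L0: [20, 17, 40, 77, 71, 53]
  L1: h(20,17)=(20*31+17)%997=637 h(40,77)=(40*31+77)%997=320 h(71,53)=(71*31+53)%997=260 -> [637, 320, 260]
  L2: h(637,320)=(637*31+320)%997=127 h(260,260)=(260*31+260)%997=344 -> [127, 344]
  L3: h(127,344)=(127*31+344)%997=293 -> [293]
  root = 293 != target 830
Candidate A produces the target root.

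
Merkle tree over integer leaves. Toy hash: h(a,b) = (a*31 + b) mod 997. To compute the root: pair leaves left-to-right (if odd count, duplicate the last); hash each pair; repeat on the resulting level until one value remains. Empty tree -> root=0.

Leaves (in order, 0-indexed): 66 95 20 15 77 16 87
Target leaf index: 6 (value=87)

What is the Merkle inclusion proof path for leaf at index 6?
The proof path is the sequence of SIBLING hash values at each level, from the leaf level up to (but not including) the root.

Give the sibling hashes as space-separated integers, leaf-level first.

L0 (leaves): [66, 95, 20, 15, 77, 16, 87], target index=6
L1: h(66,95)=(66*31+95)%997=147 [pair 0] h(20,15)=(20*31+15)%997=635 [pair 1] h(77,16)=(77*31+16)%997=409 [pair 2] h(87,87)=(87*31+87)%997=790 [pair 3] -> [147, 635, 409, 790]
  Sibling for proof at L0: 87
L2: h(147,635)=(147*31+635)%997=207 [pair 0] h(409,790)=(409*31+790)%997=508 [pair 1] -> [207, 508]
  Sibling for proof at L1: 409
L3: h(207,508)=(207*31+508)%997=943 [pair 0] -> [943]
  Sibling for proof at L2: 207
Root: 943
Proof path (sibling hashes from leaf to root): [87, 409, 207]

Answer: 87 409 207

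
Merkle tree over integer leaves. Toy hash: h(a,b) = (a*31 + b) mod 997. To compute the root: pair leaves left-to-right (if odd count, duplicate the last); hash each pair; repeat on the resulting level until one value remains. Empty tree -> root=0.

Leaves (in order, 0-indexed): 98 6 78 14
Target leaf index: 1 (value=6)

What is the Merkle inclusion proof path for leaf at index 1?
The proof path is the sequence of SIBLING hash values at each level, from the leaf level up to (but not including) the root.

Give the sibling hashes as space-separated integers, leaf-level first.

L0 (leaves): [98, 6, 78, 14], target index=1
L1: h(98,6)=(98*31+6)%997=53 [pair 0] h(78,14)=(78*31+14)%997=438 [pair 1] -> [53, 438]
  Sibling for proof at L0: 98
L2: h(53,438)=(53*31+438)%997=87 [pair 0] -> [87]
  Sibling for proof at L1: 438
Root: 87
Proof path (sibling hashes from leaf to root): [98, 438]

Answer: 98 438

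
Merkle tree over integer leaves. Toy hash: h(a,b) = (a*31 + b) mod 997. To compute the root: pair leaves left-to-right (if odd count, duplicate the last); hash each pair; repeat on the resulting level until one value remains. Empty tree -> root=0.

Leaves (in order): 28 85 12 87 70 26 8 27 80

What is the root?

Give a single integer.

L0: [28, 85, 12, 87, 70, 26, 8, 27, 80]
L1: h(28,85)=(28*31+85)%997=953 h(12,87)=(12*31+87)%997=459 h(70,26)=(70*31+26)%997=202 h(8,27)=(8*31+27)%997=275 h(80,80)=(80*31+80)%997=566 -> [953, 459, 202, 275, 566]
L2: h(953,459)=(953*31+459)%997=92 h(202,275)=(202*31+275)%997=555 h(566,566)=(566*31+566)%997=166 -> [92, 555, 166]
L3: h(92,555)=(92*31+555)%997=416 h(166,166)=(166*31+166)%997=327 -> [416, 327]
L4: h(416,327)=(416*31+327)%997=262 -> [262]

Answer: 262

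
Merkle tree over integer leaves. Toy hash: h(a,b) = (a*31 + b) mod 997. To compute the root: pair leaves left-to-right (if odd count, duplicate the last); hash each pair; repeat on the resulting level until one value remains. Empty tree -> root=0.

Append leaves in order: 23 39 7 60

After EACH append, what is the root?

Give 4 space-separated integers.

Answer: 23 752 605 658

Derivation:
After append 23 (leaves=[23]):
  L0: [23]
  root=23
After append 39 (leaves=[23, 39]):
  L0: [23, 39]
  L1: h(23,39)=(23*31+39)%997=752 -> [752]
  root=752
After append 7 (leaves=[23, 39, 7]):
  L0: [23, 39, 7]
  L1: h(23,39)=(23*31+39)%997=752 h(7,7)=(7*31+7)%997=224 -> [752, 224]
  L2: h(752,224)=(752*31+224)%997=605 -> [605]
  root=605
After append 60 (leaves=[23, 39, 7, 60]):
  L0: [23, 39, 7, 60]
  L1: h(23,39)=(23*31+39)%997=752 h(7,60)=(7*31+60)%997=277 -> [752, 277]
  L2: h(752,277)=(752*31+277)%997=658 -> [658]
  root=658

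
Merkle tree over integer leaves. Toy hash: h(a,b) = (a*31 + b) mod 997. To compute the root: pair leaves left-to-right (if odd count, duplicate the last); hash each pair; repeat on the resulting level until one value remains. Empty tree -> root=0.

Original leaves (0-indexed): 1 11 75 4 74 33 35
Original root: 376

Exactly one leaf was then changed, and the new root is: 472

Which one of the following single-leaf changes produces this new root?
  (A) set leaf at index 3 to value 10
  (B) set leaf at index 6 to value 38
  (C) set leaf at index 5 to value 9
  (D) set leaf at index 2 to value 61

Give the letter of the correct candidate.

Answer: B

Derivation:
Original leaves: [1, 11, 75, 4, 74, 33, 35]
Target new root: 472
Try each candidate change and compute the resulting root:
Candidate A: set leaf[3] = 10 -> leaves = [1, 11, 75, 10, 74, 33, 35]
  L0: [1, 11, 75, 10, 74, 33, 35]
  L1: h(1,11)=(1*31+11)%997=42 h(75,10)=(75*31+10)%997=341 h(74,33)=(74*31+33)%997=333 h(35,35)=(35*31+35)%997=123 -> [42, 341, 333, 123]
  L2: h(42,341)=(42*31+341)%997=646 h(333,123)=(333*31+123)%997=476 -> [646, 476]
  L3: h(646,476)=(646*31+476)%997=562 -> [562]
  root = 562 != target 472
Candidate B: set leaf[6] = 38 -> leaves = [1, 11, 75, 4, 74, 33, 38]
  L0: [1, 11, 75, 4, 74, 33, 38]
  L1: h(1,11)=(1*31+11)%997=42 h(75,4)=(75*31+4)%997=335 h(74,33)=(74*31+33)%997=333 h(38,38)=(38*31+38)%997=219 -> [42, 335, 333, 219]
  L2: h(42,335)=(42*31+335)%997=640 h(333,219)=(333*31+219)%997=572 -> [640, 572]
  L3: h(640,572)=(640*31+572)%997=472 -> [472]
  root = 472 == target 472  ** MATCH **
Candidate C: set leaf[5] = 9 -> leaves = [1, 11, 75, 4, 74, 9, 35]
  L0: [1, 11, 75, 4, 74, 9, 35]
  L1: h(1,11)=(1*31+11)%997=42 h(75,4)=(75*31+4)%997=335 h(74,9)=(74*31+9)%997=309 h(35,35)=(35*31+35)%997=123 -> [42, 335, 309, 123]
  L2: h(42,335)=(42*31+335)%997=640 h(309,123)=(309*31+123)%997=729 -> [640, 729]
  L3: h(640,729)=(640*31+729)%997=629 -> [629]
  root = 629 != target 472
Candidate D: set leaf[2] = 61 -> leaves = [1, 11, 61, 4, 74, 33, 35]
  L0: [1, 11, 61, 4, 74, 33, 35]
  L1: h(1,11)=(1*31+11)%997=42 h(61,4)=(61*31+4)%997=898 h(74,33)=(74*31+33)%997=333 h(35,35)=(35*31+35)%997=123 -> [42, 898, 333, 123]
  L2: h(42,898)=(42*31+898)%997=206 h(333,123)=(333*31+123)%997=476 -> [206, 476]
  L3: h(206,476)=(206*31+476)%997=880 -> [880]
  root = 880 != target 472
Candidate B produces the target root.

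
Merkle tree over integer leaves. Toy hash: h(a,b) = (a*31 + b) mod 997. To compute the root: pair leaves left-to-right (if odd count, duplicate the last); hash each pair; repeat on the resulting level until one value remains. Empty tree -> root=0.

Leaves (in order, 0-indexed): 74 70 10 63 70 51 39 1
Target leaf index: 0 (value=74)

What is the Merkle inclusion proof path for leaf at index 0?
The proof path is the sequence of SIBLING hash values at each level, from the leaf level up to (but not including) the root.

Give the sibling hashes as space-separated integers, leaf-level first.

L0 (leaves): [74, 70, 10, 63, 70, 51, 39, 1], target index=0
L1: h(74,70)=(74*31+70)%997=370 [pair 0] h(10,63)=(10*31+63)%997=373 [pair 1] h(70,51)=(70*31+51)%997=227 [pair 2] h(39,1)=(39*31+1)%997=213 [pair 3] -> [370, 373, 227, 213]
  Sibling for proof at L0: 70
L2: h(370,373)=(370*31+373)%997=876 [pair 0] h(227,213)=(227*31+213)%997=271 [pair 1] -> [876, 271]
  Sibling for proof at L1: 373
L3: h(876,271)=(876*31+271)%997=508 [pair 0] -> [508]
  Sibling for proof at L2: 271
Root: 508
Proof path (sibling hashes from leaf to root): [70, 373, 271]

Answer: 70 373 271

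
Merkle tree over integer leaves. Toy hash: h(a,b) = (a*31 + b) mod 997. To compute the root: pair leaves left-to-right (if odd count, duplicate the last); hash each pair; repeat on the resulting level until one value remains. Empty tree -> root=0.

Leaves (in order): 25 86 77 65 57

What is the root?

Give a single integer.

Answer: 693

Derivation:
L0: [25, 86, 77, 65, 57]
L1: h(25,86)=(25*31+86)%997=861 h(77,65)=(77*31+65)%997=458 h(57,57)=(57*31+57)%997=827 -> [861, 458, 827]
L2: h(861,458)=(861*31+458)%997=230 h(827,827)=(827*31+827)%997=542 -> [230, 542]
L3: h(230,542)=(230*31+542)%997=693 -> [693]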